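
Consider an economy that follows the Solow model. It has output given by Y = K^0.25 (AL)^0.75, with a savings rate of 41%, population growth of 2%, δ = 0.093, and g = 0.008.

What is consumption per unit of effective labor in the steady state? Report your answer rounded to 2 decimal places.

c* = 0.89

Steady state requires s·f(k) = (n + g + δ)·k, i.e. s·k^α = (n + g + δ)·k.
Rearranging, k^(1−α) = s / (n + g + δ).
k^0.75 = 0.41 / (0.020 + 0.008 + 0.093) = 0.41 / 0.121 = 3.3884
k* = 3.3884^(1/0.75) ≈ 5.0893
y* = (k*)^α = 5.0893^0.25 ≈ 1.5020
c* = (1 − s)·y* = (1 − 0.41) × 1.5020 ≈ 0.8862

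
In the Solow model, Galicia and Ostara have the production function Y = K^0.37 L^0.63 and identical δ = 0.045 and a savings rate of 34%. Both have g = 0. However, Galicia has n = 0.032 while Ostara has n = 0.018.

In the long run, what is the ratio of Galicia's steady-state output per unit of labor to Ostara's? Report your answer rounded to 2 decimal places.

Steady-state y* = [s/(n + δ)]^(α/(1−α)), so the ratio is [ (s_G/(n + δ)_G) / (s_O/(n + δ)_O) ]^0.5873.
s_G/(n + δ)_G = 0.34/0.077 = 4.4156; s_O/(n + δ)_O = 0.34/0.063 = 5.3968.
Ratio = (4.4156/5.3968)^0.5873 = 0.8182^0.5873 ≈ 0.8888

ratio ≈ 0.89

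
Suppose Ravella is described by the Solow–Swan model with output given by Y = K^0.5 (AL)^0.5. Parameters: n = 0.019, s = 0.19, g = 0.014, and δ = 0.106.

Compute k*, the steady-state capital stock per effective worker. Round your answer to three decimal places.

At the steady state, Δk = 0, so s·k^α = (n + g + δ)·k.
Dividing both sides by k: k^(1−α) = s / (n + g + δ).
k^0.5 = 0.19 / (0.019 + 0.014 + 0.106) = 0.19 / 0.139 = 1.3669
k* = 1.3669^(1/0.5) ≈ 1.8684

k* = 1.868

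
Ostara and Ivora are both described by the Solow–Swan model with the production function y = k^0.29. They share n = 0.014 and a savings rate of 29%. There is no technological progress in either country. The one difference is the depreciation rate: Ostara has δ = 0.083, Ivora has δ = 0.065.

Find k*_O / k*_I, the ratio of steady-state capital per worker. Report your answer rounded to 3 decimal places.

Steady-state k* = [s/(n + δ)]^(1/(1−α)), so the ratio is [ (s_O/(n + δ)_O) / (s_I/(n + δ)_I) ]^1.4085.
s_O/(n + δ)_O = 0.29/0.097 = 2.9897; s_I/(n + δ)_I = 0.29/0.079 = 3.6709.
Ratio = (2.9897/3.6709)^1.4085 = 0.8144^1.4085 ≈ 0.7489

ratio ≈ 0.749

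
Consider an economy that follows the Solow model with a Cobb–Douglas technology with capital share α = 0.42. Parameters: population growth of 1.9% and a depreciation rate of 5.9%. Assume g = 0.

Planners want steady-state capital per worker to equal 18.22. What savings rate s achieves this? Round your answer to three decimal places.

In steady state, investment equals break-even investment: s·k^α = (n + δ)·k.
So s / (n + δ) = (k*)^(1−α) = 18.22^0.58 = 5.3842.
Therefore s = 5.3842 × (n + δ) = 5.3842 × 0.078 = 0.4200.

s ≈ 0.420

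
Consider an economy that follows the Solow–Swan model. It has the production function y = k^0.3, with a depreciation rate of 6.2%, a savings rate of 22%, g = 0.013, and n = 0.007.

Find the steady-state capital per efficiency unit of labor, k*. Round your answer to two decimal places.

k* = 4.10

Steady state requires s·f(k) = (n + g + δ)·k, i.e. s·k^α = (n + g + δ)·k.
Dividing both sides by k: k^(1−α) = s / (n + g + δ).
k^0.7 = 0.22 / (0.007 + 0.013 + 0.062) = 0.22 / 0.082 = 2.6829
k* = 2.6829^(1/0.7) ≈ 4.0954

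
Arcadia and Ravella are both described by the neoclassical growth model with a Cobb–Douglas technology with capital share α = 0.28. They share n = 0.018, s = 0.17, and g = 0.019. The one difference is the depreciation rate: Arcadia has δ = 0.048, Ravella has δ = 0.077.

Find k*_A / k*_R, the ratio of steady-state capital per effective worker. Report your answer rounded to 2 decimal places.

Steady-state k* = [s/(n + g + δ)]^(1/(1−α)), so the ratio is [ (s_A/(n + g + δ)_A) / (s_R/(n + g + δ)_R) ]^1.3889.
s_A/(n + g + δ)_A = 0.17/0.085 = 2.0000; s_R/(n + g + δ)_R = 0.17/0.114 = 1.4912.
Ratio = (2.0000/1.4912)^1.3889 = 1.3412^1.3889 ≈ 1.5034

k*_A / k*_R ≈ 1.50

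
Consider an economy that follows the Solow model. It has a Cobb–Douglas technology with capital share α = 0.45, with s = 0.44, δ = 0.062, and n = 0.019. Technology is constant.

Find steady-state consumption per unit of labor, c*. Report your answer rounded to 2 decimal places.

c* ≈ 2.24

At the steady state, Δk = 0, so s·k^α = (n + δ)·k.
Rearranging, k^(1−α) = s / (n + δ).
k^0.55 = 0.44 / (0.019 + 0.062) = 0.44 / 0.081 = 5.4321
k* = 5.4321^(1/0.55) ≈ 21.6923
y* = (k*)^α = 21.6923^0.45 ≈ 3.9934
c* = (1 − s)·y* = (1 − 0.44) × 3.9934 ≈ 2.2363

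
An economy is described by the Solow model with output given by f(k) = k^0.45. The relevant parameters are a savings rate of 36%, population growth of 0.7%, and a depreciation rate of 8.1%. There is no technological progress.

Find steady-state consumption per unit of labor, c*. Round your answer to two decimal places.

At the steady state, Δk = 0, so s·k^α = (n + δ)·k.
Rearranging, k^(1−α) = s / (n + δ).
k^0.55 = 0.36 / (0.007 + 0.081) = 0.36 / 0.088 = 4.0909
k* = 4.0909^(1/0.55) ≈ 12.9538
y* = (k*)^α = 12.9538^0.45 ≈ 3.1665
c* = (1 − s)·y* = (1 − 0.36) × 3.1665 ≈ 2.0266

c* = 2.03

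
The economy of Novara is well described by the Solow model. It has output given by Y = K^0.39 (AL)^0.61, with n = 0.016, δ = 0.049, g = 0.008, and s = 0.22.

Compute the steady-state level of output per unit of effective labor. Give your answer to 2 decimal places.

In steady state, investment equals break-even investment: s·k^α = (n + g + δ)·k.
Rearranging, k^(1−α) = s / (n + g + δ).
k^0.61 = 0.22 / (0.016 + 0.008 + 0.049) = 0.22 / 0.073 = 3.0137
k* = 3.0137^(1/0.61) ≈ 6.1011
y* = (k*)^α = 6.1011^0.39 ≈ 2.0245

y* = 2.02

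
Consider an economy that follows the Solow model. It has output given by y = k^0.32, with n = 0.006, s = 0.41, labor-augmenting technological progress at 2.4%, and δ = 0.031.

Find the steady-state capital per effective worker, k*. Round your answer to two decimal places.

k* = 16.48

At the steady state, Δk = 0, so s·k^α = (n + g + δ)·k.
Dividing both sides by k: k^(1−α) = s / (n + g + δ).
k^0.68 = 0.41 / (0.006 + 0.024 + 0.031) = 0.41 / 0.061 = 6.7213
k* = 6.7213^(1/0.68) ≈ 16.4757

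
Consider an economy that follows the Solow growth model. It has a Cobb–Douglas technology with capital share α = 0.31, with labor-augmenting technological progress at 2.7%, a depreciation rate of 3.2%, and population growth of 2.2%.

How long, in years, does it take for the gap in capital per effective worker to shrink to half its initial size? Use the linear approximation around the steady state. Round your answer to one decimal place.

half-life ≈ 12.4 years

Near the steady state the convergence rate is λ = (1 − α)(n + g + δ).
λ = (1 − 0.31) × 0.081 = 0.69 × 0.081 = 0.05589
Half-life = ln 2 / λ = 0.6931 / 0.05589 ≈ 12.40 years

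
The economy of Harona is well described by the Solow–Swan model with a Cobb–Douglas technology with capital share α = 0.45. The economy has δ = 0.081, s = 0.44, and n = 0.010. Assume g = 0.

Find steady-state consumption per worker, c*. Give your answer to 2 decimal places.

At the steady state, Δk = 0, so s·k^α = (n + δ)·k.
Rearranging, k^(1−α) = s / (n + δ).
k^0.55 = 0.44 / (0.010 + 0.081) = 0.44 / 0.091 = 4.8352
k* = 4.8352^(1/0.55) ≈ 17.5546
y* = (k*)^α = 17.5546^0.45 ≈ 3.6306
c* = (1 − s)·y* = (1 − 0.44) × 3.6306 ≈ 2.0331

c* ≈ 2.03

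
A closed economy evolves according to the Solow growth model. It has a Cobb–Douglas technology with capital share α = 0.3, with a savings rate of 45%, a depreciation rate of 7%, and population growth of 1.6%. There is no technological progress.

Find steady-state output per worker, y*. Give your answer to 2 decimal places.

y* = 2.03

At the steady state, Δk = 0, so s·k^α = (n + δ)·k.
Dividing both sides by k: k^(1−α) = s / (n + δ).
k^0.7 = 0.45 / (0.016 + 0.070) = 0.45 / 0.086 = 5.2326
k* = 5.2326^(1/0.7) ≈ 10.6350
y* = (k*)^α = 10.6350^0.3 ≈ 2.0325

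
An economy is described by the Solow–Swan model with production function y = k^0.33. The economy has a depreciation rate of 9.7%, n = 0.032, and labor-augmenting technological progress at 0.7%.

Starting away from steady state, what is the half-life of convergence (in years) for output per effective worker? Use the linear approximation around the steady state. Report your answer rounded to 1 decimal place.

half-life ≈ 7.6 years

Near the steady state the convergence rate is λ = (1 − α)(n + g + δ).
λ = (1 − 0.33) × 0.136 = 0.67 × 0.136 = 0.09112
Half-life = ln 2 / λ = 0.6931 / 0.09112 ≈ 7.61 years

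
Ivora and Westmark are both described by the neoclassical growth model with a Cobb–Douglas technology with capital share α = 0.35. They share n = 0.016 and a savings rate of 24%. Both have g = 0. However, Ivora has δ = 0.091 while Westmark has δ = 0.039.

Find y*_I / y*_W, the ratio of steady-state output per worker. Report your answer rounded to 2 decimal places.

ratio ≈ 0.70

Steady-state y* = [s/(n + δ)]^(α/(1−α)), so the ratio is [ (s_I/(n + δ)_I) / (s_W/(n + δ)_W) ]^0.5385.
s_I/(n + δ)_I = 0.24/0.107 = 2.2430; s_W/(n + δ)_W = 0.24/0.055 = 4.3636.
Ratio = (2.2430/4.3636)^0.5385 = 0.5140^0.5385 ≈ 0.6988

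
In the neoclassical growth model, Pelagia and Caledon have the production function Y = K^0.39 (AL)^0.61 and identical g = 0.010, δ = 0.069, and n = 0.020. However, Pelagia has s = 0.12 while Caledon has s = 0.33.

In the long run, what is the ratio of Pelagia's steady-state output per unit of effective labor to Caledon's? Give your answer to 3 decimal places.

y*_P / y*_C ≈ 0.524

Steady-state y* = [s/(n + g + δ)]^(α/(1−α)), so the ratio is [ (s_P/(n + g + δ)_P) / (s_C/(n + g + δ)_C) ]^0.6393.
s_P/(n + g + δ)_P = 0.12/0.099 = 1.2121; s_C/(n + g + δ)_C = 0.33/0.099 = 3.3333.
Ratio = (1.2121/3.3333)^0.6393 = 0.3636^0.6393 ≈ 0.5237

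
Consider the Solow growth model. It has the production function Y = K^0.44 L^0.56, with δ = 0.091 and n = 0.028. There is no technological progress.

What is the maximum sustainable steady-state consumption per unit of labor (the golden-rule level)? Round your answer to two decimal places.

At the golden rule, f'(k) = n + δ, so α·k^(α−1) = n + δ and k_gold = (α/(n + δ))^(1/(1−α)).
k_gold = (0.44/0.119)^(1/0.56) = 3.6975^1.7857 ≈ 10.3303
c_gold = f(k_gold) − (n + δ)·k_gold = 2.7939 − 0.119×10.3303 ≈ 1.5646

c_gold ≈ 1.56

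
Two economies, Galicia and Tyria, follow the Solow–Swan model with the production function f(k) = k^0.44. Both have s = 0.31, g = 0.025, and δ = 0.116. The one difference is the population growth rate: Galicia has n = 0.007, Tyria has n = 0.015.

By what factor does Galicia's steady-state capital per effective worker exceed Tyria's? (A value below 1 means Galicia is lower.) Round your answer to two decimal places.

Steady-state k* = [s/(n + g + δ)]^(1/(1−α)), so the ratio is [ (s_G/(n + g + δ)_G) / (s_T/(n + g + δ)_T) ]^1.7857.
s_G/(n + g + δ)_G = 0.31/0.148 = 2.0946; s_T/(n + g + δ)_T = 0.31/0.156 = 1.9872.
Ratio = (2.0946/1.9872)^1.7857 = 1.0540^1.7857 ≈ 1.0985

ratio ≈ 1.10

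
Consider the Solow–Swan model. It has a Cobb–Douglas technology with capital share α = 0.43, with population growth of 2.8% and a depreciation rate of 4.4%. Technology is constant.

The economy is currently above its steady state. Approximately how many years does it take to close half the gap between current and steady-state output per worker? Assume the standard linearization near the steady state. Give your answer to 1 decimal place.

Near the steady state the convergence rate is λ = (1 − α)(n + δ).
λ = (1 − 0.43) × 0.072 = 0.57 × 0.072 = 0.04104
Half-life = ln 2 / λ = 0.6931 / 0.04104 ≈ 16.89 years

t_½ ≈ 16.9 years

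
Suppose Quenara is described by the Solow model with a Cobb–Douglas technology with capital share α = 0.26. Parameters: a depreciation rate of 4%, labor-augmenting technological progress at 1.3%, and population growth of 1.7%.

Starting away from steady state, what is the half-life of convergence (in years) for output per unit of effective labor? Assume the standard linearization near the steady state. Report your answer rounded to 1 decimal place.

Near the steady state the convergence rate is λ = (1 − α)(n + g + δ).
λ = (1 − 0.26) × 0.070 = 0.74 × 0.070 = 0.0518
Half-life = ln 2 / λ = 0.6931 / 0.0518 ≈ 13.38 years

t_½ ≈ 13.4 years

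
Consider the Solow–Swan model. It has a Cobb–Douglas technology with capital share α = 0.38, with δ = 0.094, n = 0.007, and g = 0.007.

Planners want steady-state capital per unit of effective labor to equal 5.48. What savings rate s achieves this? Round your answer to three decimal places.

At the steady state, Δk = 0, so s·k^α = (n + g + δ)·k.
So s / (n + g + δ) = (k*)^(1−α) = 5.48^0.62 = 2.8711.
Therefore s = 2.8711 × (n + g + δ) = 2.8711 × 0.108 = 0.3101.

s ≈ 0.310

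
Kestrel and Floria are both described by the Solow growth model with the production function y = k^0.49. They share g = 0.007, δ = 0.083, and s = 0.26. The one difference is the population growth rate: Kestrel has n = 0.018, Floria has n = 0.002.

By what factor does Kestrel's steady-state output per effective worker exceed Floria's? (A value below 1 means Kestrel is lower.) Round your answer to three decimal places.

Steady-state y* = [s/(n + g + δ)]^(α/(1−α)), so the ratio is [ (s_K/(n + g + δ)_K) / (s_F/(n + g + δ)_F) ]^0.9608.
s_K/(n + g + δ)_K = 0.26/0.108 = 2.4074; s_F/(n + g + δ)_F = 0.26/0.092 = 2.8261.
Ratio = (2.4074/2.8261)^0.9608 = 0.8518^0.9608 ≈ 0.8572

y*_K / y*_F ≈ 0.857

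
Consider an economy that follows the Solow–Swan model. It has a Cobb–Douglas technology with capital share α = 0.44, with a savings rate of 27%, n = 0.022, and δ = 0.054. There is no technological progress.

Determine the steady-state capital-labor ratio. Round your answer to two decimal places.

k* ≈ 9.62

In steady state, investment equals break-even investment: s·k^α = (n + δ)·k.
Rearranging, k^(1−α) = s / (n + δ).
k^0.56 = 0.27 / (0.022 + 0.054) = 0.27 / 0.076 = 3.5526
k* = 3.5526^(1/0.56) ≈ 9.6187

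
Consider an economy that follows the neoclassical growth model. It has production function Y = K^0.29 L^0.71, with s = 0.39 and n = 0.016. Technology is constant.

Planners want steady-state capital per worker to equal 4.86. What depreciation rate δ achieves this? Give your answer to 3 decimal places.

At the steady state, Δk = 0, so s·k^α = (n + δ)·k.
So s / (n + δ) = (k*)^(1−α) = 4.86^0.71 = 3.0726.
Therefore n + δ = s / 3.0726 = 0.39 / 3.0726 = 0.1269, so δ = 0.1269 − 0.016 = 0.1109.

δ ≈ 0.111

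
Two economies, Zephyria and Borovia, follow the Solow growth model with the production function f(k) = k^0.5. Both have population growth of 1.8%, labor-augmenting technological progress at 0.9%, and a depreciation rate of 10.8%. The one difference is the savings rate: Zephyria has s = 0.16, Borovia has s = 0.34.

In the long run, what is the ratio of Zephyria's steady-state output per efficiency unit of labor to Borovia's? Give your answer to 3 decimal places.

ratio ≈ 0.471

Steady-state y* = [s/(n + g + δ)]^(α/(1−α)), so the ratio is [ (s_Z/(n + g + δ)_Z) / (s_B/(n + g + δ)_B) ]^1.
s_Z/(n + g + δ)_Z = 0.16/0.135 = 1.1852; s_B/(n + g + δ)_B = 0.34/0.135 = 2.5185.
Ratio = (1.1852/2.5185)^1 = 0.4706^1 ≈ 0.4706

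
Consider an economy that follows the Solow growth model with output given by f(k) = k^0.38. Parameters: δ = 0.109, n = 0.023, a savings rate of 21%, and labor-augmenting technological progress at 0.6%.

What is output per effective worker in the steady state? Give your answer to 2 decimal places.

Steady state requires s·f(k) = (n + g + δ)·k, i.e. s·k^α = (n + g + δ)·k.
Dividing both sides by k: k^(1−α) = s / (n + g + δ).
k^0.62 = 0.21 / (0.023 + 0.006 + 0.109) = 0.21 / 0.138 = 1.5217
k* = 1.5217^(1/0.62) ≈ 1.9682
y* = (k*)^α = 1.9682^0.38 ≈ 1.2934

y* ≈ 1.29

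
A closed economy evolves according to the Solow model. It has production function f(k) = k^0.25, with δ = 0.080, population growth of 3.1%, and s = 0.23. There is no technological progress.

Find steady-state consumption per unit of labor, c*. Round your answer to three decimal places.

c* = 0.982

Steady state requires s·f(k) = (n + δ)·k, i.e. s·k^α = (n + δ)·k.
Rearranging, k^(1−α) = s / (n + δ).
k^0.75 = 0.23 / (0.031 + 0.080) = 0.23 / 0.111 = 2.0721
k* = 2.0721^(1/0.75) ≈ 2.6417
y* = (k*)^α = 2.6417^0.25 ≈ 1.2749
c* = (1 − s)·y* = (1 − 0.23) × 1.2749 ≈ 0.9817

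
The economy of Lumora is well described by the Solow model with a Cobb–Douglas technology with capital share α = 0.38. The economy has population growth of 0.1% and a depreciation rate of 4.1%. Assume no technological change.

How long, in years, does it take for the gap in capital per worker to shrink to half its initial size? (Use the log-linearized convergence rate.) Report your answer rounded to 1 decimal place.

about 26.6 years

Near the steady state the convergence rate is λ = (1 − α)(n + δ).
λ = (1 − 0.38) × 0.042 = 0.62 × 0.042 = 0.02604
Half-life = ln 2 / λ = 0.6931 / 0.02604 ≈ 26.62 years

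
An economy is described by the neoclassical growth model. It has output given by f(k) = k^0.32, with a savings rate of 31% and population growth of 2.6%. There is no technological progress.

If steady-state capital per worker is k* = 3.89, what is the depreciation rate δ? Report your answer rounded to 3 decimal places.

δ ≈ 0.097

In steady state, investment equals break-even investment: s·k^α = (n + δ)·k.
So s / (n + δ) = (k*)^(1−α) = 3.89^0.68 = 2.5186.
Therefore n + δ = s / 2.5186 = 0.31 / 2.5186 = 0.1231, so δ = 0.1231 − 0.026 = 0.0971.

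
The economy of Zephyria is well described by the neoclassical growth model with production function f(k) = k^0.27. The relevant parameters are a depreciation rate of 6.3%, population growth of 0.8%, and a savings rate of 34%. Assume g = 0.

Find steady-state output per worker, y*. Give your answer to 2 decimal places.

y* = 1.78

At the steady state, Δk = 0, so s·k^α = (n + δ)·k.
Rearranging, k^(1−α) = s / (n + δ).
k^0.73 = 0.34 / (0.008 + 0.063) = 0.34 / 0.071 = 4.7887
k* = 4.7887^(1/0.73) ≈ 8.5468
y* = (k*)^α = 8.5468^0.27 ≈ 1.7848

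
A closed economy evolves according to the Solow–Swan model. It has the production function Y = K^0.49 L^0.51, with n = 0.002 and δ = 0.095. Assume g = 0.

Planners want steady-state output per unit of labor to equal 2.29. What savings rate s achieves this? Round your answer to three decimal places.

At the steady state, Δk = 0, so s·k^α = (n + δ)·k.
Since y* = [s/(n + δ)]^(α/(1−α)), we have s/(n + δ) = (y*)^((1−α)/α) = 2.29^1.0408 = 2.3687.
Therefore s = 2.3687 × (n + δ) = 2.3687 × 0.097 = 0.2298.

s ≈ 0.230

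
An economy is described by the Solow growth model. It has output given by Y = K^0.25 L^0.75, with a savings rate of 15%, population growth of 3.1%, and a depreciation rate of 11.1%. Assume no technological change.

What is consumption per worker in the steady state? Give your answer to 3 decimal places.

c* = 0.866

Steady state requires s·f(k) = (n + δ)·k, i.e. s·k^α = (n + δ)·k.
Dividing both sides by k: k^(1−α) = s / (n + δ).
k^0.75 = 0.15 / (0.031 + 0.111) = 0.15 / 0.142 = 1.0563
k* = 1.0563^(1/0.75) ≈ 1.0758
y* = (k*)^α = 1.0758^0.25 ≈ 1.0184
c* = (1 − s)·y* = (1 − 0.15) × 1.0184 ≈ 0.8656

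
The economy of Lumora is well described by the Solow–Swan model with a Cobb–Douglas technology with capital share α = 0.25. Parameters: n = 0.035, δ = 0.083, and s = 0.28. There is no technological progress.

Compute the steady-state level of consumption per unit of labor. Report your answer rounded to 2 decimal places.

c* ≈ 0.96

Steady state requires s·f(k) = (n + δ)·k, i.e. s·k^α = (n + δ)·k.
Dividing both sides by k: k^(1−α) = s / (n + δ).
k^0.75 = 0.28 / (0.035 + 0.083) = 0.28 / 0.118 = 2.3729
k* = 2.3729^(1/0.75) ≈ 3.1650
y* = (k*)^α = 3.1650^0.25 ≈ 1.3338
c* = (1 − s)·y* = (1 − 0.28) × 1.3338 ≈ 0.9603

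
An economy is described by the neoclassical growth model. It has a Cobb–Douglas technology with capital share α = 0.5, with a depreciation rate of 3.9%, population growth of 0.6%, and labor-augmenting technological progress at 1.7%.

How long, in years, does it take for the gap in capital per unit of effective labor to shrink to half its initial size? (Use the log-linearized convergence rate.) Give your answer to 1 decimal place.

Near the steady state the convergence rate is λ = (1 − α)(n + g + δ).
λ = (1 − 0.5) × 0.062 = 0.5 × 0.062 = 0.0310
Half-life = ln 2 / λ = 0.6931 / 0.0310 ≈ 22.36 years

about 22.4 years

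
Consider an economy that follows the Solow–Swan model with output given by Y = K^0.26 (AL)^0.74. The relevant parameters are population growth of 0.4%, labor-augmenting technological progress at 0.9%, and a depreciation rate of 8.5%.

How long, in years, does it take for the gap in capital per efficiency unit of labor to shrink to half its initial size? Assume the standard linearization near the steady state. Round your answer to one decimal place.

Near the steady state the convergence rate is λ = (1 − α)(n + g + δ).
λ = (1 − 0.26) × 0.098 = 0.74 × 0.098 = 0.07252
Half-life = ln 2 / λ = 0.6931 / 0.07252 ≈ 9.56 years

t_½ ≈ 9.6 years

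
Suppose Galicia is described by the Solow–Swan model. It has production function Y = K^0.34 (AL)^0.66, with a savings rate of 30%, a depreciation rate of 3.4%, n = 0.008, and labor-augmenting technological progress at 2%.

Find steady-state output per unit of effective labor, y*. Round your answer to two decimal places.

y* = 2.25

At the steady state, Δk = 0, so s·k^α = (n + g + δ)·k.
Rearranging, k^(1−α) = s / (n + g + δ).
k^0.66 = 0.30 / (0.008 + 0.020 + 0.034) = 0.30 / 0.062 = 4.8387
k* = 4.8387^(1/0.66) ≈ 10.9010
y* = (k*)^α = 10.9010^0.34 ≈ 2.2529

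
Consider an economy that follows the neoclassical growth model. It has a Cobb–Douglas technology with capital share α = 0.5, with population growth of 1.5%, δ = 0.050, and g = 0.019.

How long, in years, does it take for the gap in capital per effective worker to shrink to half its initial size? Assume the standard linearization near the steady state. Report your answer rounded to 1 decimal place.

Near the steady state the convergence rate is λ = (1 − α)(n + g + δ).
λ = (1 − 0.5) × 0.084 = 0.5 × 0.084 = 0.0420
Half-life = ln 2 / λ = 0.6931 / 0.0420 ≈ 16.50 years

half-life ≈ 16.5 years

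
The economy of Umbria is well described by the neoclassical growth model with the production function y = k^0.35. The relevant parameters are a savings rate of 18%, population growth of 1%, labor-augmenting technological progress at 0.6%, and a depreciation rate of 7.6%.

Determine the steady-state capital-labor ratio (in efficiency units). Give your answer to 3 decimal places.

Steady state requires s·f(k) = (n + g + δ)·k, i.e. s·k^α = (n + g + δ)·k.
Rearranging, k^(1−α) = s / (n + g + δ).
k^0.65 = 0.18 / (0.010 + 0.006 + 0.076) = 0.18 / 0.092 = 1.9565
k* = 1.9565^(1/0.65) ≈ 2.8082

k* ≈ 2.808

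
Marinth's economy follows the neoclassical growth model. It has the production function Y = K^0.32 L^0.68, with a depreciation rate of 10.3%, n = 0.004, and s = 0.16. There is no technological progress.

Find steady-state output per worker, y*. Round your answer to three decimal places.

At the steady state, Δk = 0, so s·k^α = (n + δ)·k.
Dividing both sides by k: k^(1−α) = s / (n + δ).
k^0.68 = 0.16 / (0.004 + 0.103) = 0.16 / 0.107 = 1.4953
k* = 1.4953^(1/0.68) ≈ 1.8070
y* = (k*)^α = 1.8070^0.32 ≈ 1.2084

y* = 1.208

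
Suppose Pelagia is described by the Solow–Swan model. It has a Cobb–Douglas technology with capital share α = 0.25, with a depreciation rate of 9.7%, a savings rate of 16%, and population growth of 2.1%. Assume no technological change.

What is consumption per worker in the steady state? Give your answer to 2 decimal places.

At the steady state, Δk = 0, so s·k^α = (n + δ)·k.
Dividing both sides by k: k^(1−α) = s / (n + δ).
k^0.75 = 0.16 / (0.021 + 0.097) = 0.16 / 0.118 = 1.3559
k* = 1.3559^(1/0.75) ≈ 1.5007
y* = (k*)^α = 1.5007^0.25 ≈ 1.1068
c* = (1 − s)·y* = (1 − 0.16) × 1.1068 ≈ 0.9297

c* = 0.93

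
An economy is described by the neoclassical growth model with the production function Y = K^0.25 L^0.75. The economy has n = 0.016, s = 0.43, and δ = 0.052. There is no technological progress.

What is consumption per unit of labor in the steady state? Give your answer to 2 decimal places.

At the steady state, Δk = 0, so s·k^α = (n + δ)·k.
Rearranging, k^(1−α) = s / (n + δ).
k^0.75 = 0.43 / (0.016 + 0.052) = 0.43 / 0.068 = 6.3235
k* = 6.3235^(1/0.75) ≈ 11.6935
y* = (k*)^α = 11.6935^0.25 ≈ 1.8492
c* = (1 − s)·y* = (1 − 0.43) × 1.8492 ≈ 1.0540

c* ≈ 1.05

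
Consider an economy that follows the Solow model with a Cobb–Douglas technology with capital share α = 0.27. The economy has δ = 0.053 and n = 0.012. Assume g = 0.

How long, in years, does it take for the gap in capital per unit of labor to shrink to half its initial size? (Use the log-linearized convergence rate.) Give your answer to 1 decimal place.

half-life ≈ 14.6 years

Near the steady state the convergence rate is λ = (1 − α)(n + δ).
λ = (1 − 0.27) × 0.065 = 0.73 × 0.065 = 0.04745
Half-life = ln 2 / λ = 0.6931 / 0.04745 ≈ 14.61 years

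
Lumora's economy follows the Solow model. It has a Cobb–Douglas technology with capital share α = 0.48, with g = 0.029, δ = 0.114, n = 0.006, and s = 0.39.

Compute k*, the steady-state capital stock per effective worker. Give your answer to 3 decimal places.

At the steady state, Δk = 0, so s·k^α = (n + g + δ)·k.
Dividing both sides by k: k^(1−α) = s / (n + g + δ).
k^0.52 = 0.39 / (0.006 + 0.029 + 0.114) = 0.39 / 0.149 = 2.6174
k* = 2.6174^(1/0.52) ≈ 6.3620

k* ≈ 6.362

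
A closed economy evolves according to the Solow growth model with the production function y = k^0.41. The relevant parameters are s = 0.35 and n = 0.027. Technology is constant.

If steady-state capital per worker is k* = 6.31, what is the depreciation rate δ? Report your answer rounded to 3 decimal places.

At the steady state, Δk = 0, so s·k^α = (n + δ)·k.
So s / (n + δ) = (k*)^(1−α) = 6.31^0.59 = 2.9649.
Therefore n + δ = s / 2.9649 = 0.35 / 2.9649 = 0.1180, so δ = 0.1180 − 0.027 = 0.0910.

δ ≈ 0.091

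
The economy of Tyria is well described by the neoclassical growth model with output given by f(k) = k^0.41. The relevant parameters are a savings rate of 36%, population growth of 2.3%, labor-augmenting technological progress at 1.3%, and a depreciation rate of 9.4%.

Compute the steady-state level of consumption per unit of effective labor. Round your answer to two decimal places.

c* = 1.30

At the steady state, Δk = 0, so s·k^α = (n + g + δ)·k.
Dividing both sides by k: k^(1−α) = s / (n + g + δ).
k^0.59 = 0.36 / (0.023 + 0.013 + 0.094) = 0.36 / 0.130 = 2.7692
k* = 2.7692^(1/0.59) ≈ 5.6202
y* = (k*)^α = 5.6202^0.41 ≈ 2.0295
c* = (1 − s)·y* = (1 − 0.36) × 2.0295 ≈ 1.2989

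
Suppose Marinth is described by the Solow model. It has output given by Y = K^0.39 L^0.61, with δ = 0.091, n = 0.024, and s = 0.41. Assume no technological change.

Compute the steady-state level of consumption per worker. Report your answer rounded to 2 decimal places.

c* = 1.33

Steady state requires s·f(k) = (n + δ)·k, i.e. s·k^α = (n + δ)·k.
Dividing both sides by k: k^(1−α) = s / (n + δ).
k^0.61 = 0.41 / (0.024 + 0.091) = 0.41 / 0.115 = 3.5652
k* = 3.5652^(1/0.61) ≈ 8.0363
y* = (k*)^α = 8.0363^0.39 ≈ 2.2541
c* = (1 − s)·y* = (1 − 0.41) × 2.2541 ≈ 1.3299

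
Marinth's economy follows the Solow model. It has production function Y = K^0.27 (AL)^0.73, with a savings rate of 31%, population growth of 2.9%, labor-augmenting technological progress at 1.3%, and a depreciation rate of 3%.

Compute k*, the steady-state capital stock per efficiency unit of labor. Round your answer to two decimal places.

At the steady state, Δk = 0, so s·k^α = (n + g + δ)·k.
Rearranging, k^(1−α) = s / (n + g + δ).
k^0.73 = 0.31 / (0.029 + 0.013 + 0.030) = 0.31 / 0.072 = 4.3056
k* = 4.3056^(1/0.73) ≈ 7.3882

k* = 7.39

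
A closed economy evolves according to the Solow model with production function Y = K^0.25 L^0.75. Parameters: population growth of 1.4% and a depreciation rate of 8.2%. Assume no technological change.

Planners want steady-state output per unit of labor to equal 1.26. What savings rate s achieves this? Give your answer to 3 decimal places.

Steady state requires s·f(k) = (n + δ)·k, i.e. s·k^α = (n + δ)·k.
Since y* = [s/(n + δ)]^(α/(1−α)), we have s/(n + δ) = (y*)^((1−α)/α) = 1.26^3 = 2.0004.
Therefore s = 2.0004 × (n + δ) = 2.0004 × 0.096 = 0.1920.

s ≈ 0.192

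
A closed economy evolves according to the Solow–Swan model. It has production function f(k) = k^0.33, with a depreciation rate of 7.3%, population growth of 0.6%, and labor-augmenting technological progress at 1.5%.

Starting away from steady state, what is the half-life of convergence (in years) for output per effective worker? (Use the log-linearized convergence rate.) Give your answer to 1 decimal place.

Near the steady state the convergence rate is λ = (1 − α)(n + g + δ).
λ = (1 − 0.33) × 0.094 = 0.67 × 0.094 = 0.06298
Half-life = ln 2 / λ = 0.6931 / 0.06298 ≈ 11.01 years

about 11.0 years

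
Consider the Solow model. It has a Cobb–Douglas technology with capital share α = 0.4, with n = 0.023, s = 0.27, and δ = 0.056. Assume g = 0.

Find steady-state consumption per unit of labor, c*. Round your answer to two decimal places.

c* ≈ 1.66

At the steady state, Δk = 0, so s·k^α = (n + δ)·k.
Dividing both sides by k: k^(1−α) = s / (n + δ).
k^0.6 = 0.27 / (0.023 + 0.056) = 0.27 / 0.079 = 3.4177
k* = 3.4177^(1/0.6) ≈ 7.7545
y* = (k*)^α = 7.7545^0.4 ≈ 2.2689
c* = (1 − s)·y* = (1 − 0.27) × 2.2689 ≈ 1.6563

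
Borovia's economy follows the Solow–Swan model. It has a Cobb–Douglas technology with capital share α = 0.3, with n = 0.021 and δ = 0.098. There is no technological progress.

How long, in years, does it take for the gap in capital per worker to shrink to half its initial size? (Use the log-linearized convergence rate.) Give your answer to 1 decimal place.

Near the steady state the convergence rate is λ = (1 − α)(n + δ).
λ = (1 − 0.3) × 0.119 = 0.7 × 0.119 = 0.0833
Half-life = ln 2 / λ = 0.6931 / 0.0833 ≈ 8.32 years

t_½ ≈ 8.3 years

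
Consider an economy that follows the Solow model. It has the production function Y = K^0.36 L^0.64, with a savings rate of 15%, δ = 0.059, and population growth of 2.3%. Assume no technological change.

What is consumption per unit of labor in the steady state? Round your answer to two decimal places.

Steady state requires s·f(k) = (n + δ)·k, i.e. s·k^α = (n + δ)·k.
Rearranging, k^(1−α) = s / (n + δ).
k^0.64 = 0.15 / (0.023 + 0.059) = 0.15 / 0.082 = 1.8293
k* = 1.8293^(1/0.64) ≈ 2.5693
y* = (k*)^α = 2.5693^0.36 ≈ 1.4045
c* = (1 − s)·y* = (1 − 0.15) × 1.4045 ≈ 1.1938

c* ≈ 1.19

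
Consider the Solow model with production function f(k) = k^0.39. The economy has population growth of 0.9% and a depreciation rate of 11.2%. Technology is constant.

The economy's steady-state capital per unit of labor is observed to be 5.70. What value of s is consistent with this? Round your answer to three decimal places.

s ≈ 0.350

At the steady state, Δk = 0, so s·k^α = (n + δ)·k.
So s / (n + δ) = (k*)^(1−α) = 5.70^0.61 = 2.8912.
Therefore s = 2.8912 × (n + δ) = 2.8912 × 0.121 = 0.3498.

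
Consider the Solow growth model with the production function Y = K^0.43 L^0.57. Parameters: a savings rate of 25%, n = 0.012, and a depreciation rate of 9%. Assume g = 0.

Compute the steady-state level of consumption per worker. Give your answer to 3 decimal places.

c* = 1.475

Steady state requires s·f(k) = (n + δ)·k, i.e. s·k^α = (n + δ)·k.
Dividing both sides by k: k^(1−α) = s / (n + δ).
k^0.57 = 0.25 / (0.012 + 0.090) = 0.25 / 0.102 = 2.4510
k* = 2.4510^(1/0.57) ≈ 4.8201
y* = (k*)^α = 4.8201^0.43 ≈ 1.9666
c* = (1 − s)·y* = (1 − 0.25) × 1.9666 ≈ 1.4750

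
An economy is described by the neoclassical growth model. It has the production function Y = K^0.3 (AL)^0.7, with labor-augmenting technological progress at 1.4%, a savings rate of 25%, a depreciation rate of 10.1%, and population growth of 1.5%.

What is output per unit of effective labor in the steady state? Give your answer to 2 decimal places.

y* ≈ 1.32

In steady state, investment equals break-even investment: s·k^α = (n + g + δ)·k.
Dividing both sides by k: k^(1−α) = s / (n + g + δ).
k^0.7 = 0.25 / (0.015 + 0.014 + 0.101) = 0.25 / 0.130 = 1.9231
k* = 1.9231^(1/0.7) ≈ 2.5452
y* = (k*)^α = 2.5452^0.3 ≈ 1.3235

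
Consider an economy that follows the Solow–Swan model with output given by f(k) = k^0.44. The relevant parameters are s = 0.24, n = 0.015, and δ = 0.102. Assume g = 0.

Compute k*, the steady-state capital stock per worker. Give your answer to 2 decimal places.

At the steady state, Δk = 0, so s·k^α = (n + δ)·k.
Rearranging, k^(1−α) = s / (n + δ).
k^0.56 = 0.24 / (0.015 + 0.102) = 0.24 / 0.117 = 2.0513
k* = 2.0513^(1/0.56) ≈ 3.6074

k* ≈ 3.61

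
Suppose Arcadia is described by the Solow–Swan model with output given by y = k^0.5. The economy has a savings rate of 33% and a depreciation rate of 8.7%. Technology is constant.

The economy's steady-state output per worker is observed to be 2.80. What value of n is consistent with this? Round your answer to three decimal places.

In steady state, investment equals break-even investment: s·k^α = (n + δ)·k.
Since y* = [s/(n + δ)]^(α/(1−α)), we have s/(n + δ) = (y*)^((1−α)/α) = 2.80^1 = 2.8000.
Therefore n + δ = s / 2.8000 = 0.33 / 2.8000 = 0.1179, so n = 0.1179 − 0.087 = 0.0309.

n ≈ 0.031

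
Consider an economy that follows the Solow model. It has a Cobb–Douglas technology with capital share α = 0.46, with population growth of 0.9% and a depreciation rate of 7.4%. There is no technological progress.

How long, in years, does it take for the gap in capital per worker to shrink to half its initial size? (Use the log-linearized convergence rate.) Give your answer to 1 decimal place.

about 15.5 years

Near the steady state the convergence rate is λ = (1 − α)(n + δ).
λ = (1 − 0.46) × 0.083 = 0.54 × 0.083 = 0.04482
Half-life = ln 2 / λ = 0.6931 / 0.04482 ≈ 15.46 years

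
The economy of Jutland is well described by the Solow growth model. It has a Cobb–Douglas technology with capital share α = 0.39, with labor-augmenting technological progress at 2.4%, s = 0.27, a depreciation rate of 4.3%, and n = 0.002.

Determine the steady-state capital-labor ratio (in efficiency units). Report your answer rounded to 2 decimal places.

k* ≈ 9.36

In steady state, investment equals break-even investment: s·k^α = (n + g + δ)·k.
Dividing both sides by k: k^(1−α) = s / (n + g + δ).
k^0.61 = 0.27 / (0.002 + 0.024 + 0.043) = 0.27 / 0.069 = 3.9130
k* = 3.9130^(1/0.61) ≈ 9.3611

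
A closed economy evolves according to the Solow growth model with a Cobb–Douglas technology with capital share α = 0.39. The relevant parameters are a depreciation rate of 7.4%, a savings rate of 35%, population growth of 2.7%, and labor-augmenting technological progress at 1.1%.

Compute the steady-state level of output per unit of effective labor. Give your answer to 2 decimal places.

y* = 2.07

At the steady state, Δk = 0, so s·k^α = (n + g + δ)·k.
Rearranging, k^(1−α) = s / (n + g + δ).
k^0.61 = 0.35 / (0.027 + 0.011 + 0.074) = 0.35 / 0.112 = 3.1250
k* = 3.1250^(1/0.61) ≈ 6.4748
y* = (k*)^α = 6.4748^0.39 ≈ 2.0719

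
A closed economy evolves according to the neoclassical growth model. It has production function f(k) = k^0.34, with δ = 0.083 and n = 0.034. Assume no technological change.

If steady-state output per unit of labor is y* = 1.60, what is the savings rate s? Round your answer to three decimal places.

s ≈ 0.291

At the steady state, Δk = 0, so s·k^α = (n + δ)·k.
Since y* = [s/(n + δ)]^(α/(1−α)), we have s/(n + δ) = (y*)^((1−α)/α) = 1.60^1.9412 = 2.4902.
Therefore s = 2.4902 × (n + δ) = 2.4902 × 0.117 = 0.2914.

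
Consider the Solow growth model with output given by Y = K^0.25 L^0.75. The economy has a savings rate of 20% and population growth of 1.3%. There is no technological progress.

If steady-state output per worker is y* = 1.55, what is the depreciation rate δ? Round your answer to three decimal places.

δ ≈ 0.041

Steady state requires s·f(k) = (n + δ)·k, i.e. s·k^α = (n + δ)·k.
Since y* = [s/(n + δ)]^(α/(1−α)), we have s/(n + δ) = (y*)^((1−α)/α) = 1.55^3 = 3.7239.
Therefore n + δ = s / 3.7239 = 0.20 / 3.7239 = 0.0537, so δ = 0.0537 − 0.013 = 0.0407.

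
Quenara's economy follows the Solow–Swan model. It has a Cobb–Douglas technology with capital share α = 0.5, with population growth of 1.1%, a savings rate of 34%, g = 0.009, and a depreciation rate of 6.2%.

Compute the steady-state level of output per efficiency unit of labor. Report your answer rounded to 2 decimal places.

y* ≈ 4.15

In steady state, investment equals break-even investment: s·k^α = (n + g + δ)·k.
Dividing both sides by k: k^(1−α) = s / (n + g + δ).
k^0.5 = 0.34 / (0.011 + 0.009 + 0.062) = 0.34 / 0.082 = 4.1463
k* = 4.1463^(1/0.5) ≈ 17.1918
y* = (k*)^α = 17.1918^0.5 ≈ 4.1463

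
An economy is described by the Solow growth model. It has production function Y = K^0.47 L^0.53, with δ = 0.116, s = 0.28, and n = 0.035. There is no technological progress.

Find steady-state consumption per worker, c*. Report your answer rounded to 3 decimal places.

In steady state, investment equals break-even investment: s·k^α = (n + δ)·k.
Dividing both sides by k: k^(1−α) = s / (n + δ).
k^0.53 = 0.28 / (0.035 + 0.116) = 0.28 / 0.151 = 1.8543
k* = 1.8543^(1/0.53) ≈ 3.2063
y* = (k*)^α = 3.2063^0.47 ≈ 1.7291
c* = (1 − s)·y* = (1 − 0.28) × 1.7291 ≈ 1.2450

c* = 1.245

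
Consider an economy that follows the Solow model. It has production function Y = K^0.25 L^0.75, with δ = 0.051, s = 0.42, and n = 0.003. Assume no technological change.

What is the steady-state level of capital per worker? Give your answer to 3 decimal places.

k* ≈ 15.410

In steady state, investment equals break-even investment: s·k^α = (n + δ)·k.
Dividing both sides by k: k^(1−α) = s / (n + δ).
k^0.75 = 0.42 / (0.003 + 0.051) = 0.42 / 0.054 = 7.7778
k* = 7.7778^(1/0.75) ≈ 15.4102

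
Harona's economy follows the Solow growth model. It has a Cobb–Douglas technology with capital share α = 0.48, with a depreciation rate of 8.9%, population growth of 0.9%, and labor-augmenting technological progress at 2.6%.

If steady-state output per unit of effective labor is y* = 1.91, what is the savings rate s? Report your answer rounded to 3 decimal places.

In steady state, investment equals break-even investment: s·k^α = (n + g + δ)·k.
Since y* = [s/(n + g + δ)]^(α/(1−α)), we have s/(n + g + δ) = (y*)^((1−α)/α) = 1.91^1.0833 = 2.0158.
Therefore s = 2.0158 × (n + g + δ) = 2.0158 × 0.124 = 0.2500.

s ≈ 0.250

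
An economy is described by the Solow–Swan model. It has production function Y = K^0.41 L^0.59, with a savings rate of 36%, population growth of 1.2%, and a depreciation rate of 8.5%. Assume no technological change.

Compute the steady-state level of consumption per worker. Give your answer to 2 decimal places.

c* ≈ 1.59

Steady state requires s·f(k) = (n + δ)·k, i.e. s·k^α = (n + δ)·k.
Dividing both sides by k: k^(1−α) = s / (n + δ).
k^0.59 = 0.36 / (0.012 + 0.085) = 0.36 / 0.097 = 3.7113
k* = 3.7113^(1/0.59) ≈ 9.2321
y* = (k*)^α = 9.2321^0.41 ≈ 2.4876
c* = (1 − s)·y* = (1 − 0.36) × 2.4876 ≈ 1.5921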